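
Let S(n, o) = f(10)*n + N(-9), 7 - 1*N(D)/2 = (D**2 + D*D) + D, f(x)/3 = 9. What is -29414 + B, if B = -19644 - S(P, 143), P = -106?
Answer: -45904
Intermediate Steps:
f(x) = 27 (f(x) = 3*9 = 27)
N(D) = 14 - 4*D**2 - 2*D (N(D) = 14 - 2*((D**2 + D*D) + D) = 14 - 2*((D**2 + D**2) + D) = 14 - 2*(2*D**2 + D) = 14 - 2*(D + 2*D**2) = 14 + (-4*D**2 - 2*D) = 14 - 4*D**2 - 2*D)
S(n, o) = -292 + 27*n (S(n, o) = 27*n + (14 - 4*(-9)**2 - 2*(-9)) = 27*n + (14 - 4*81 + 18) = 27*n + (14 - 324 + 18) = 27*n - 292 = -292 + 27*n)
B = -16490 (B = -19644 - (-292 + 27*(-106)) = -19644 - (-292 - 2862) = -19644 - 1*(-3154) = -19644 + 3154 = -16490)
-29414 + B = -29414 - 16490 = -45904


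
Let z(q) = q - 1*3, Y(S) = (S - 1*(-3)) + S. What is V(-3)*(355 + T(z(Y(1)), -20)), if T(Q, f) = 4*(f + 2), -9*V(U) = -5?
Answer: 1415/9 ≈ 157.22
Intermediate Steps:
Y(S) = 3 + 2*S (Y(S) = (S + 3) + S = (3 + S) + S = 3 + 2*S)
V(U) = 5/9 (V(U) = -⅑*(-5) = 5/9)
z(q) = -3 + q (z(q) = q - 3 = -3 + q)
T(Q, f) = 8 + 4*f (T(Q, f) = 4*(2 + f) = 8 + 4*f)
V(-3)*(355 + T(z(Y(1)), -20)) = 5*(355 + (8 + 4*(-20)))/9 = 5*(355 + (8 - 80))/9 = 5*(355 - 72)/9 = (5/9)*283 = 1415/9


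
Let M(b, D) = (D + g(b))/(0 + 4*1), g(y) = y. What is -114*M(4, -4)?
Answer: 0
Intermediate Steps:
M(b, D) = D/4 + b/4 (M(b, D) = (D + b)/(0 + 4*1) = (D + b)/(0 + 4) = (D + b)/4 = (D + b)*(1/4) = D/4 + b/4)
-114*M(4, -4) = -114*((1/4)*(-4) + (1/4)*4) = -114*(-1 + 1) = -114*0 = 0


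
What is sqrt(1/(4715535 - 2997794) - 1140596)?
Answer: I*sqrt(3365481501059898535)/1717741 ≈ 1068.0*I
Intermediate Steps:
sqrt(1/(4715535 - 2997794) - 1140596) = sqrt(1/1717741 - 1140596) = sqrt(-1959248513635/1717741) = I*sqrt(3365481501059898535)/1717741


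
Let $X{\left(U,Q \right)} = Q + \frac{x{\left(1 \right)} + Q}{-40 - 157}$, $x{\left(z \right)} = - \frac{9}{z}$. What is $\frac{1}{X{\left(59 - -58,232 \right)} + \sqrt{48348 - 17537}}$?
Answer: $\frac{8959757}{872777262} - \frac{38809 \sqrt{30811}}{872777262} \approx 0.0024606$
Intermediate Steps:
$X{\left(U,Q \right)} = \frac{9}{197} + \frac{196 Q}{197}$ ($X{\left(U,Q \right)} = Q + \frac{- \frac{9}{1} + Q}{-40 - 157} = Q + \frac{\left(-9\right) 1 + Q}{-197} = Q + \left(-9 + Q\right) \left(- \frac{1}{197}\right) = Q - \left(- \frac{9}{197} + \frac{Q}{197}\right) = \frac{9}{197} + \frac{196 Q}{197}$)
$\frac{1}{X{\left(59 - -58,232 \right)} + \sqrt{48348 - 17537}} = \frac{1}{\left(\frac{9}{197} + \frac{196}{197} \cdot 232\right) + \sqrt{48348 - 17537}} = \frac{1}{\left(\frac{9}{197} + \frac{45472}{197}\right) + \sqrt{30811}} = \frac{1}{\frac{45481}{197} + \sqrt{30811}}$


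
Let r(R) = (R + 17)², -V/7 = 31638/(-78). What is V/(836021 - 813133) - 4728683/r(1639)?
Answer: -163221111307/101995702848 ≈ -1.6003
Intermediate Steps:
V = 36911/13 (V = -221466/(-78) = -221466*(-1)/78 = -7*(-5273/13) = 36911/13 ≈ 2839.3)
r(R) = (17 + R)²
V/(836021 - 813133) - 4728683/r(1639) = 36911/(13*(836021 - 813133)) - 4728683/(17 + 1639)² = (36911/13)/22888 - 4728683/(1656²) = (36911/13)*(1/22888) - 4728683/2742336 = 36911/297544 - 4728683*1/2742336 = 36911/297544 - 4728683/2742336 = -163221111307/101995702848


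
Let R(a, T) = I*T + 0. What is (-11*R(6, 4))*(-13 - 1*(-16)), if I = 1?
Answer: -132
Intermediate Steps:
R(a, T) = T (R(a, T) = 1*T + 0 = T + 0 = T)
(-11*R(6, 4))*(-13 - 1*(-16)) = (-11*4)*(-13 - 1*(-16)) = -44*(-13 + 16) = -44*3 = -132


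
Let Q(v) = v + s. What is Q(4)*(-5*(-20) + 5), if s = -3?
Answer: 105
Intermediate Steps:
Q(v) = -3 + v (Q(v) = v - 3 = -3 + v)
Q(4)*(-5*(-20) + 5) = (-3 + 4)*(-5*(-20) + 5) = 1*(100 + 5) = 1*105 = 105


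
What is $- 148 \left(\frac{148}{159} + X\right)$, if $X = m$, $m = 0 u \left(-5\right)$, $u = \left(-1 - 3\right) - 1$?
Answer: $- \frac{21904}{159} \approx -137.76$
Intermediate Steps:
$u = -5$ ($u = -4 - 1 = -5$)
$m = 0$ ($m = 0 \left(-5\right) \left(-5\right) = 0 \left(-5\right) = 0$)
$X = 0$
$- 148 \left(\frac{148}{159} + X\right) = - 148 \left(\frac{148}{159} + 0\right) = \left(-148\right) \frac{148}{159} = - \frac{21904}{159}$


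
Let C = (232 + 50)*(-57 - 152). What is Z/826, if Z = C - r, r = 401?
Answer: -8477/118 ≈ -71.839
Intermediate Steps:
C = -58938 (C = 282*(-209) = -58938)
Z = -59339 (Z = -58938 - 1*401 = -58938 - 401 = -59339)
Z/826 = -59339/826 = -59339*1/826 = -8477/118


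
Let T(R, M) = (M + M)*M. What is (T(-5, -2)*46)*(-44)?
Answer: -16192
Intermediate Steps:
T(R, M) = 2*M² (T(R, M) = (2*M)*M = 2*M²)
(T(-5, -2)*46)*(-44) = ((2*(-2)²)*46)*(-44) = ((2*4)*46)*(-44) = (8*46)*(-44) = 368*(-44) = -16192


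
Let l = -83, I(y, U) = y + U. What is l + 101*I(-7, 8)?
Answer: 18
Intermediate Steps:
I(y, U) = U + y
l + 101*I(-7, 8) = -83 + 101*(8 - 7) = -83 + 101*1 = -83 + 101 = 18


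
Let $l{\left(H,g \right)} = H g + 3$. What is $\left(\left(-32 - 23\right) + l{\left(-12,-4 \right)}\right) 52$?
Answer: $-208$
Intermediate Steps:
$l{\left(H,g \right)} = 3 + H g$
$\left(\left(-32 - 23\right) + l{\left(-12,-4 \right)}\right) 52 = \left(\left(-32 - 23\right) + \left(3 - -48\right)\right) 52 = \left(-55 + \left(3 + 48\right)\right) 52 = \left(-55 + 51\right) 52 = \left(-4\right) 52 = -208$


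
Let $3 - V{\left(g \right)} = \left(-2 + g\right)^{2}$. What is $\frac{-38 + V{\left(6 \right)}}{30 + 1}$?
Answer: $- \frac{51}{31} \approx -1.6452$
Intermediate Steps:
$V{\left(g \right)} = 3 - \left(-2 + g\right)^{2}$
$\frac{-38 + V{\left(6 \right)}}{30 + 1} = \frac{-38 + \left(3 - \left(-2 + 6\right)^{2}\right)}{30 + 1} = \frac{-38 + \left(3 - 4^{2}\right)}{31} = \left(-38 + \left(3 - 16\right)\right) \frac{1}{31} = \left(-38 - 13\right) \frac{1}{31} = \left(-51\right) \frac{1}{31} = - \frac{51}{31}$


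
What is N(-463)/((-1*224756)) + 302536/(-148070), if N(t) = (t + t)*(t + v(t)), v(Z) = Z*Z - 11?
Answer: 562687497167/639992710 ≈ 879.21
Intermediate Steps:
v(Z) = -11 + Z² (v(Z) = Z² - 11 = -11 + Z²)
N(t) = 2*t*(-11 + t + t²) (N(t) = (t + t)*(t + (-11 + t²)) = (2*t)*(-11 + t + t²) = 2*t*(-11 + t + t²))
N(-463)/((-1*224756)) + 302536/(-148070) = (2*(-463)*(-11 - 463 + (-463)²))/((-1*224756)) + 302536/(-148070) = (2*(-463)*(-11 - 463 + 214369))/(-224756) + 302536*(-1/148070) = (2*(-463)*213895)*(-1/224756) - 11636/5695 = -198066770*(-1/224756) - 11636/5695 = 99033385/112378 - 11636/5695 = 562687497167/639992710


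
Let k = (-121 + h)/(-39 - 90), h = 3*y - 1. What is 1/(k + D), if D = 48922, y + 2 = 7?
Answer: 129/6311045 ≈ 2.0440e-5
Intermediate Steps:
y = 5 (y = -2 + 7 = 5)
h = 14 (h = 3*5 - 1 = 15 - 1 = 14)
k = 107/129 (k = (-121 + 14)/(-39 - 90) = -107/(-129) = -1/129*(-107) = 107/129 ≈ 0.82946)
1/(k + D) = 1/(107/129 + 48922) = 1/(6311045/129) = 129/6311045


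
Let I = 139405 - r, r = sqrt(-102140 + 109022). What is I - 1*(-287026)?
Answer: 426431 - sqrt(6882) ≈ 4.2635e+5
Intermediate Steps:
r = sqrt(6882) ≈ 82.958
I = 139405 - sqrt(6882) ≈ 1.3932e+5
I - 1*(-287026) = (139405 - sqrt(6882)) - 1*(-287026) = (139405 - sqrt(6882)) + 287026 = 426431 - sqrt(6882)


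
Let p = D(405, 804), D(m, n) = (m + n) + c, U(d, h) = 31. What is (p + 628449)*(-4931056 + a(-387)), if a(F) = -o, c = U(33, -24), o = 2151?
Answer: -3106386182623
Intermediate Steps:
c = 31
a(F) = -2151 (a(F) = -1*2151 = -2151)
D(m, n) = 31 + m + n (D(m, n) = (m + n) + 31 = 31 + m + n)
p = 1240 (p = 31 + 405 + 804 = 1240)
(p + 628449)*(-4931056 + a(-387)) = (1240 + 628449)*(-4931056 - 2151) = 629689*(-4933207) = -3106386182623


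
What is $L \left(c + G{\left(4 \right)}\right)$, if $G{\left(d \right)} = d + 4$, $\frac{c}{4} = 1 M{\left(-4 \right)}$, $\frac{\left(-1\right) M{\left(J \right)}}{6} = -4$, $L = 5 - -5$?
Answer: $1040$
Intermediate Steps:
$L = 10$ ($L = 5 + 5 = 10$)
$M{\left(J \right)} = 24$ ($M{\left(J \right)} = \left(-6\right) \left(-4\right) = 24$)
$c = 96$ ($c = 4 \cdot 1 \cdot 24 = 4 \cdot 24 = 96$)
$G{\left(d \right)} = 4 + d$
$L \left(c + G{\left(4 \right)}\right) = 10 \left(96 + \left(4 + 4\right)\right) = 10 \left(96 + 8\right) = 10 \cdot 104 = 1040$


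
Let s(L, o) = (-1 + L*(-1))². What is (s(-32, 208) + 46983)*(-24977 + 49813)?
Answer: 1190737184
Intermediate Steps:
s(L, o) = (-1 - L)²
(s(-32, 208) + 46983)*(-24977 + 49813) = ((1 - 32)² + 46983)*(-24977 + 49813) = ((-31)² + 46983)*24836 = (961 + 46983)*24836 = 47944*24836 = 1190737184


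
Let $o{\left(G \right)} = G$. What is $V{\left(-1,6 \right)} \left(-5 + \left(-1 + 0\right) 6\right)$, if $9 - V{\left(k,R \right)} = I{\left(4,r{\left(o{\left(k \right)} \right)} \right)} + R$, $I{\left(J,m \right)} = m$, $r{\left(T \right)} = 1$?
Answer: $-22$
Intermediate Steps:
$V{\left(k,R \right)} = 8 - R$ ($V{\left(k,R \right)} = 9 - \left(1 + R\right) = 8 - R$)
$V{\left(-1,6 \right)} \left(-5 + \left(-1 + 0\right) 6\right) = \left(8 - 6\right) \left(-5 + \left(-1 + 0\right) 6\right) = \left(8 - 6\right) \left(-5 - 6\right) = 2 \left(-5 - 6\right) = 2 \left(-11\right) = -22$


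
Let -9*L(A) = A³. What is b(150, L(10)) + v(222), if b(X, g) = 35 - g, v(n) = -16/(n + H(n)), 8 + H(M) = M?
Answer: 143299/981 ≈ 146.07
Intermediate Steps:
H(M) = -8 + M
L(A) = -A³/9
v(n) = -16/(-8 + 2*n) (v(n) = -16/(n + (-8 + n)) = -16/(-8 + 2*n))
b(150, L(10)) + v(222) = (35 - (-1)*10³/9) - 8/(-4 + 222) = (35 - (-1)*1000/9) - 8/218 = (35 - 1*(-1000/9)) - 8*1/218 = (35 + 1000/9) - 4/109 = 1315/9 - 4/109 = 143299/981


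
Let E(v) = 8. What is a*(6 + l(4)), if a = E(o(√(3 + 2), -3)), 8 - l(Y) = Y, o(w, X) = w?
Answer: 80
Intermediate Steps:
l(Y) = 8 - Y
a = 8
a*(6 + l(4)) = 8*(6 + (8 - 1*4)) = 8*(6 + (8 - 4)) = 8*(6 + 4) = 8*10 = 80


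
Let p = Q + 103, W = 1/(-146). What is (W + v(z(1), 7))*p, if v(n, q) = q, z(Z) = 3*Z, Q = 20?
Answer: 125583/146 ≈ 860.16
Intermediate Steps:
W = -1/146 ≈ -0.0068493
p = 123 (p = 20 + 103 = 123)
(W + v(z(1), 7))*p = (-1/146 + 7)*123 = (1021/146)*123 = 125583/146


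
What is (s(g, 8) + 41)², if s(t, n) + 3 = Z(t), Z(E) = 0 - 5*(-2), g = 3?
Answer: 2304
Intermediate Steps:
Z(E) = 10 (Z(E) = 0 + 10 = 10)
s(t, n) = 7 (s(t, n) = -3 + 10 = 7)
(s(g, 8) + 41)² = (7 + 41)² = 48² = 2304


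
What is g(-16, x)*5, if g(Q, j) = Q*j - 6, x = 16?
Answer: -1310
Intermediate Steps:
g(Q, j) = -6 + Q*j
g(-16, x)*5 = (-6 - 16*16)*5 = (-6 - 256)*5 = -262*5 = -1310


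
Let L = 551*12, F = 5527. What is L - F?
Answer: 1085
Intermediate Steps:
L = 6612
L - F = 6612 - 1*5527 = 6612 - 5527 = 1085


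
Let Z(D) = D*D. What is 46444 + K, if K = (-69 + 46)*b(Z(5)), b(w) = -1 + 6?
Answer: 46329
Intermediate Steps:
Z(D) = D²
b(w) = 5
K = -115 (K = (-69 + 46)*5 = -23*5 = -115)
46444 + K = 46444 - 115 = 46329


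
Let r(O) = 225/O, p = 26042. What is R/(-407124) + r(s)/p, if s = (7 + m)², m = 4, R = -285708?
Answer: 75031744913/106906759014 ≈ 0.70184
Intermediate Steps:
s = 121 (s = (7 + 4)² = 11² = 121)
R/(-407124) + r(s)/p = -285708/(-407124) + (225/121)/26042 = -285708*(-1/407124) + (225*(1/121))*(1/26042) = 23809/33927 + (225/121)*(1/26042) = 23809/33927 + 225/3151082 = 75031744913/106906759014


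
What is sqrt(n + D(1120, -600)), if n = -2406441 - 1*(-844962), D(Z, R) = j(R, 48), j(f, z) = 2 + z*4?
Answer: I*sqrt(1561285) ≈ 1249.5*I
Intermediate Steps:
j(f, z) = 2 + 4*z
D(Z, R) = 194 (D(Z, R) = 2 + 4*48 = 2 + 192 = 194)
n = -1561479 (n = -2406441 + 844962 = -1561479)
sqrt(n + D(1120, -600)) = sqrt(-1561479 + 194) = sqrt(-1561285) = I*sqrt(1561285)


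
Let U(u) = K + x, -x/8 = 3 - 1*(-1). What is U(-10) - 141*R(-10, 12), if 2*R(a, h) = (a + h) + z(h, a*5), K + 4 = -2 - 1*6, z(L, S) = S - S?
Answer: -185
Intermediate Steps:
z(L, S) = 0
K = -12 (K = -4 + (-2 - 1*6) = -4 + (-2 - 6) = -4 - 8 = -12)
x = -32 (x = -8*(3 - 1*(-1)) = -8*(3 + 1) = -8*4 = -32)
R(a, h) = a/2 + h/2 (R(a, h) = ((a + h) + 0)/2 = (a + h)/2 = a/2 + h/2)
U(u) = -44 (U(u) = -12 - 32 = -44)
U(-10) - 141*R(-10, 12) = -44 - 141*((½)*(-10) + (½)*12) = -44 - 141*(-5 + 6) = -44 - 141*1 = -44 - 141 = -185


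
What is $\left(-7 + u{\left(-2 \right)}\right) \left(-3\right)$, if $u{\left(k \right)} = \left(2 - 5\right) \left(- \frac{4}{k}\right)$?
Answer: $39$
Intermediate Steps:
$u{\left(k \right)} = \frac{12}{k}$ ($u{\left(k \right)} = - 3 \left(- \frac{4}{k}\right) = \frac{12}{k}$)
$\left(-7 + u{\left(-2 \right)}\right) \left(-3\right) = \left(-7 + \frac{12}{-2}\right) \left(-3\right) = \left(-7 + 12 \left(- \frac{1}{2}\right)\right) \left(-3\right) = \left(-7 - 6\right) \left(-3\right) = \left(-13\right) \left(-3\right) = 39$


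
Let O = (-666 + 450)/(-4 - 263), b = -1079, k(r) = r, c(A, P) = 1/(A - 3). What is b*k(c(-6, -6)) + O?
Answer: 96679/801 ≈ 120.70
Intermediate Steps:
c(A, P) = 1/(-3 + A)
O = 72/89 (O = -216/(-267) = -216*(-1/267) = 72/89 ≈ 0.80899)
b*k(c(-6, -6)) + O = -1079/(-3 - 6) + 72/89 = -1079/(-9) + 72/89 = -1079*(-⅑) + 72/89 = 1079/9 + 72/89 = 96679/801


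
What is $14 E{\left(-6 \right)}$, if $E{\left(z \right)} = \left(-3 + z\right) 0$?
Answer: $0$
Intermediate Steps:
$E{\left(z \right)} = 0$
$14 E{\left(-6 \right)} = 14 \cdot 0 = 0$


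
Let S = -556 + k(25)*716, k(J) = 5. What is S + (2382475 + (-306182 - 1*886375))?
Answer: 1192942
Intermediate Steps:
S = 3024 (S = -556 + 5*716 = -556 + 3580 = 3024)
S + (2382475 + (-306182 - 1*886375)) = 3024 + (2382475 + (-306182 - 1*886375)) = 3024 + (2382475 + (-306182 - 886375)) = 3024 + (2382475 - 1192557) = 3024 + 1189918 = 1192942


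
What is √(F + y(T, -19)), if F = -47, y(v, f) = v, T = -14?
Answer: I*√61 ≈ 7.8102*I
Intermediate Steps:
√(F + y(T, -19)) = √(-47 - 14) = √(-61) = I*√61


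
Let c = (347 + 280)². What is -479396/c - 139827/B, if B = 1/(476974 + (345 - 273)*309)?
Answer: -27442257644104022/393129 ≈ -6.9805e+10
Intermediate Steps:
c = 393129 (c = 627² = 393129)
B = 1/499222 (B = 1/(476974 + 72*309) = 1/(476974 + 22248) = 1/499222 ≈ 2.0031e-6)
-479396/c - 139827/B = -479396/393129 - 139827/1/499222 = -479396*1/393129 - 139827*499222 = -479396/393129 - 69804714594 = -27442257644104022/393129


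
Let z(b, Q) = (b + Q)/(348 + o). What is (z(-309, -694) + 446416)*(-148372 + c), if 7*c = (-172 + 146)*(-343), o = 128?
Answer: -131333181623/2 ≈ -6.5667e+10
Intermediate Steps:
c = 1274 (c = ((-172 + 146)*(-343))/7 = (-26*(-343))/7 = (⅐)*8918 = 1274)
z(b, Q) = Q/476 + b/476 (z(b, Q) = (b + Q)/(348 + 128) = (Q + b)/476 = (Q + b)*(1/476) = Q/476 + b/476)
(z(-309, -694) + 446416)*(-148372 + c) = (((1/476)*(-694) + (1/476)*(-309)) + 446416)*(-148372 + 1274) = ((-347/238 - 309/476) + 446416)*(-147098) = (-59/28 + 446416)*(-147098) = (12499589/28)*(-147098) = -131333181623/2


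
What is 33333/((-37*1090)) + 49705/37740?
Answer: 2017879/4113660 ≈ 0.49053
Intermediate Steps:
33333/((-37*1090)) + 49705/37740 = 33333/(-40330) + 49705*(1/37740) = 33333*(-1/40330) + 9941/7548 = -33333/40330 + 9941/7548 = 2017879/4113660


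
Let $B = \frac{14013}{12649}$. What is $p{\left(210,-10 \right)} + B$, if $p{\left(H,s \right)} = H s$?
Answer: $- \frac{26548887}{12649} \approx -2098.9$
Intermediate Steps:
$B = \frac{14013}{12649}$ ($B = 14013 \cdot \frac{1}{12649} = \frac{14013}{12649} \approx 1.1078$)
$p{\left(210,-10 \right)} + B = 210 \left(-10\right) + \frac{14013}{12649} = -2100 + \frac{14013}{12649} = - \frac{26548887}{12649}$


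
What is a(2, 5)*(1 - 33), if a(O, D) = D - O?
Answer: -96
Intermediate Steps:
a(2, 5)*(1 - 33) = (5 - 1*2)*(1 - 33) = (5 - 2)*(-32) = 3*(-32) = -96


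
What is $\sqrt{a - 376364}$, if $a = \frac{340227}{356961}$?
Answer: $\frac{7 i \sqrt{108745157208017}}{118987} \approx 613.48 i$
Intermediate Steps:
$a = \frac{113409}{118987}$ ($a = 340227 \cdot \frac{1}{356961} = \frac{113409}{118987} \approx 0.95312$)
$\sqrt{a - 376364} = \sqrt{\frac{113409}{118987} - 376364} = \sqrt{- \frac{44782309859}{118987}} = \frac{7 i \sqrt{108745157208017}}{118987}$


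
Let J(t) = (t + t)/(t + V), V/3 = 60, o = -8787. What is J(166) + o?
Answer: -1519985/173 ≈ -8786.0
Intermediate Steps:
V = 180 (V = 3*60 = 180)
J(t) = 2*t/(180 + t) (J(t) = (t + t)/(t + 180) = (2*t)/(180 + t) = 2*t/(180 + t))
J(166) + o = 2*166/(180 + 166) - 8787 = 2*166/346 - 8787 = 2*166*(1/346) - 8787 = 166/173 - 8787 = -1519985/173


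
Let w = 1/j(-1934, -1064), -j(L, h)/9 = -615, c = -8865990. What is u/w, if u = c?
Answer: -49073254650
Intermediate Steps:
j(L, h) = 5535 (j(L, h) = -9*(-615) = 5535)
u = -8865990
w = 1/5535 ≈ 0.00018067
u/w = -8865990/1/5535 = -8865990*5535 = -49073254650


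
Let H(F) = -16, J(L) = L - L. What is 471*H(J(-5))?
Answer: -7536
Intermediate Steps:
J(L) = 0
471*H(J(-5)) = 471*(-16) = -7536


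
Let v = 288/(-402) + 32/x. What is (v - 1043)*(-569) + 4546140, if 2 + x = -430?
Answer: 9298362733/1809 ≈ 5.1401e+6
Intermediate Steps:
x = -432 (x = -2 - 430 = -432)
v = -1430/1809 (v = 288/(-402) + 32/(-432) = 288*(-1/402) + 32*(-1/432) = -48/67 - 2/27 = -1430/1809 ≈ -0.79049)
(v - 1043)*(-569) + 4546140 = (-1430/1809 - 1043)*(-569) + 4546140 = -1888217/1809*(-569) + 4546140 = 1074395473/1809 + 4546140 = 9298362733/1809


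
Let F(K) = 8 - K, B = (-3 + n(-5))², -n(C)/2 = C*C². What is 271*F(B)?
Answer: -16531271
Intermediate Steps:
n(C) = -2*C³ (n(C) = -2*C*C² = -2*C³)
B = 61009 (B = (-3 - 2*(-5)³)² = (-3 - 2*(-125))² = (-3 + 250)² = 247² = 61009)
271*F(B) = 271*(8 - 1*61009) = 271*(8 - 61009) = 271*(-61001) = -16531271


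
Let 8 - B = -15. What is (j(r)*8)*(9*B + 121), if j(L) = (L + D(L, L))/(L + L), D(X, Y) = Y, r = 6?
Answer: 2624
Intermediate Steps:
B = 23 (B = 8 - 1*(-15) = 8 + 15 = 23)
j(L) = 1 (j(L) = (L + L)/(L + L) = (2*L)/((2*L)) = (2*L)*(1/(2*L)) = 1)
(j(r)*8)*(9*B + 121) = (1*8)*(9*23 + 121) = 8*(207 + 121) = 8*328 = 2624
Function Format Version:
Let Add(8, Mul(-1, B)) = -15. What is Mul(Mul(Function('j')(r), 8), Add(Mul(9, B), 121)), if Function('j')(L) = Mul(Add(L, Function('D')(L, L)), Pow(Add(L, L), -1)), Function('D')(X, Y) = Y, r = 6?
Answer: 2624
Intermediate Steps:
B = 23 (B = Add(8, Mul(-1, -15)) = Add(8, 15) = 23)
Function('j')(L) = 1 (Function('j')(L) = Mul(Add(L, L), Pow(Add(L, L), -1)) = Mul(Mul(2, L), Pow(Mul(2, L), -1)) = Mul(Mul(2, L), Mul(Rational(1, 2), Pow(L, -1))) = 1)
Mul(Mul(Function('j')(r), 8), Add(Mul(9, B), 121)) = Mul(Mul(1, 8), Add(Mul(9, 23), 121)) = Mul(8, Add(207, 121)) = Mul(8, 328) = 2624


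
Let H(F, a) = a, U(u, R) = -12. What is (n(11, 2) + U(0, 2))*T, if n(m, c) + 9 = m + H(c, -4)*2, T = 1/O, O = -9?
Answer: 2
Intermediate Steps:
T = -⅑ (T = 1/(-9) = -⅑ ≈ -0.11111)
n(m, c) = -17 + m (n(m, c) = -9 + (m - 4*2) = -9 + (m - 8) = -9 + (-8 + m) = -17 + m)
(n(11, 2) + U(0, 2))*T = ((-17 + 11) - 12)*(-⅑) = (-6 - 12)*(-⅑) = -18*(-⅑) = 2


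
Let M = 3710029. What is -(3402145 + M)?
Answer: -7112174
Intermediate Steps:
-(3402145 + M) = -(3402145 + 3710029) = -1*7112174 = -7112174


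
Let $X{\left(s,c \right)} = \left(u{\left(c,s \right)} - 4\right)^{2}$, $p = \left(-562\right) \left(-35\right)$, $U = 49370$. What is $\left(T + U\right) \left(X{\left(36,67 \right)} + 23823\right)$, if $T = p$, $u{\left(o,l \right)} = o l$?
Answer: $401970694480$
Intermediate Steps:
$u{\left(o,l \right)} = l o$
$p = 19670$
$X{\left(s,c \right)} = \left(-4 + c s\right)^{2}$ ($X{\left(s,c \right)} = \left(s c - 4\right)^{2} = \left(c s - 4\right)^{2} = \left(-4 + c s\right)^{2}$)
$T = 19670$
$\left(T + U\right) \left(X{\left(36,67 \right)} + 23823\right) = \left(19670 + 49370\right) \left(\left(-4 + 67 \cdot 36\right)^{2} + 23823\right) = 69040 \left(\left(-4 + 2412\right)^{2} + 23823\right) = 69040 \left(2408^{2} + 23823\right) = 69040 \left(5798464 + 23823\right) = 69040 \cdot 5822287 = 401970694480$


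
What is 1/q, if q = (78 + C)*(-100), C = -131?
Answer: 1/5300 ≈ 0.00018868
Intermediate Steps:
q = 5300 (q = (78 - 131)*(-100) = -53*(-100) = 5300)
1/q = 1/5300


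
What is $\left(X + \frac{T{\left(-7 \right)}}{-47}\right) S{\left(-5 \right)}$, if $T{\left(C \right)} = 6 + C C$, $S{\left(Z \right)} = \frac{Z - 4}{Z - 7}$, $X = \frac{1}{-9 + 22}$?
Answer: $- \frac{501}{611} \approx -0.81997$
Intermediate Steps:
$X = \frac{1}{13} \approx 0.076923$
$S{\left(Z \right)} = \frac{-4 + Z}{-7 + Z}$
$T{\left(C \right)} = 6 + C^{2}$
$\left(X + \frac{T{\left(-7 \right)}}{-47}\right) S{\left(-5 \right)} = \left(\frac{1}{13} + \frac{6 + \left(-7\right)^{2}}{-47}\right) \frac{-4 - 5}{-7 - 5} = \left(\frac{1}{13} + \left(6 + 49\right) \left(- \frac{1}{47}\right)\right) \frac{1}{-12} \left(-9\right) = \left(\frac{1}{13} + 55 \left(- \frac{1}{47}\right)\right) \left(\left(- \frac{1}{12}\right) \left(-9\right)\right) = \left(\frac{1}{13} - \frac{55}{47}\right) \frac{3}{4} = \left(- \frac{668}{611}\right) \frac{3}{4} = - \frac{501}{611}$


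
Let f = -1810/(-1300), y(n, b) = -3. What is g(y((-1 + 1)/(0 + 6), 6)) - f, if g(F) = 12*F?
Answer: -4861/130 ≈ -37.392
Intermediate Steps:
f = 181/130 (f = -1810*(-1/1300) = 181/130 ≈ 1.3923)
g(y((-1 + 1)/(0 + 6), 6)) - f = 12*(-3) - 1*181/130 = -36 - 181/130 = -4861/130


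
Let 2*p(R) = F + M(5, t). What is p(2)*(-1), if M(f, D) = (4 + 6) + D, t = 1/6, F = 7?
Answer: -103/12 ≈ -8.5833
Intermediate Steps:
t = ⅙ ≈ 0.16667
M(f, D) = 10 + D
p(R) = 103/12 (p(R) = (7 + (10 + ⅙))/2 = (7 + 61/6)/2 = (½)*(103/6) = 103/12)
p(2)*(-1) = (103/12)*(-1) = -103/12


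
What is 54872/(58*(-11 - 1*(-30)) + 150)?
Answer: 13718/313 ≈ 43.827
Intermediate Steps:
54872/(58*(-11 - 1*(-30)) + 150) = 54872/(58*(-11 + 30) + 150) = 54872/(58*19 + 150) = 54872/(1102 + 150) = 54872/1252 = 54872*(1/1252) = 13718/313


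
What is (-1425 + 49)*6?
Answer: -8256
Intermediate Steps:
(-1425 + 49)*6 = -1376*6 = -8256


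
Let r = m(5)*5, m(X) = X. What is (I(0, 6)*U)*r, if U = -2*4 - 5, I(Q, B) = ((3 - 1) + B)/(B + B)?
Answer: -650/3 ≈ -216.67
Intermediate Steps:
I(Q, B) = (2 + B)/(2*B) (I(Q, B) = (2 + B)/((2*B)) = (2 + B)*(1/(2*B)) = (2 + B)/(2*B))
U = -13 (U = -8 - 5 = -13)
r = 25 (r = 5*5 = 25)
(I(0, 6)*U)*r = (((1/2)*(2 + 6)/6)*(-13))*25 = (((1/2)*(1/6)*8)*(-13))*25 = ((2/3)*(-13))*25 = -26/3*25 = -650/3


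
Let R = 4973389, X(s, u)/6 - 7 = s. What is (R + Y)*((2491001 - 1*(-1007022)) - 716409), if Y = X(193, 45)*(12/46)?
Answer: 318203142427258/23 ≈ 1.3835e+13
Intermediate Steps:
X(s, u) = 42 + 6*s
Y = 7200/23 (Y = (42 + 6*193)*(12/46) = (42 + 1158)*(12*(1/46)) = 1200*(6/23) = 7200/23 ≈ 313.04)
(R + Y)*((2491001 - 1*(-1007022)) - 716409) = (4973389 + 7200/23)*((2491001 - 1*(-1007022)) - 716409) = 114395147*((2491001 + 1007022) - 716409)/23 = 114395147*(3498023 - 716409)/23 = (114395147/23)*2781614 = 318203142427258/23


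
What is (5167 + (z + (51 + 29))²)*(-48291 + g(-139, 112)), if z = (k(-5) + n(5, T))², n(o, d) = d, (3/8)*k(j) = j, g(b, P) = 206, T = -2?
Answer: -406867524955/81 ≈ -5.0231e+9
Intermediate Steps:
k(j) = 8*j/3
z = 2116/9 (z = ((8/3)*(-5) - 2)² = (-40/3 - 2)² = (-46/3)² = 2116/9 ≈ 235.11)
(5167 + (z + (51 + 29))²)*(-48291 + g(-139, 112)) = (5167 + (2116/9 + (51 + 29))²)*(-48291 + 206) = (5167 + (2116/9 + 80)²)*(-48085) = (5167 + (2836/9)²)*(-48085) = (5167 + 8042896/81)*(-48085) = (8461423/81)*(-48085) = -406867524955/81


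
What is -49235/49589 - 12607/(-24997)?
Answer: -86508396/177082319 ≈ -0.48852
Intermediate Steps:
-49235/49589 - 12607/(-24997) = -49235*1/49589 - 12607*(-1/24997) = -49235/49589 + 1801/3571 = -86508396/177082319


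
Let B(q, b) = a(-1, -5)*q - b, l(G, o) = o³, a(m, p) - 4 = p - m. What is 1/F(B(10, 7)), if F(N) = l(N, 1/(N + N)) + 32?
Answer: 2744/87807 ≈ 0.031250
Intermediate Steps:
a(m, p) = 4 + p - m (a(m, p) = 4 + (p - m) = 4 + p - m)
B(q, b) = -b (B(q, b) = (4 - 5 - 1*(-1))*q - b = (4 - 5 + 1)*q - b = 0*q - b = 0 - b = -b)
F(N) = 32 + 1/(8*N³) (F(N) = (1/(N + N))³ + 32 = (1/(2*N))³ + 32 = 1/(8*N³) + 32 = 32 + 1/(8*N³))
1/F(B(10, 7)) = 1/(32 + 1/(8*(-1*7)³)) = 1/(32 + (⅛)/(-7)³) = 1/(32 + (⅛)*(-1/343)) = 1/(32 - 1/2744) = 1/(87807/2744) = 2744/87807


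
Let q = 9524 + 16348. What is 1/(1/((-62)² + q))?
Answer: 29716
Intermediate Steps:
q = 25872
1/(1/((-62)² + q)) = 1/(1/((-62)² + 25872)) = 1/(1/(3844 + 25872)) = 1/(1/29716) = 29716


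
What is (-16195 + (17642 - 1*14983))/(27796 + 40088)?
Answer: -1128/5657 ≈ -0.19940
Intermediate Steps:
(-16195 + (17642 - 1*14983))/(27796 + 40088) = (-16195 + (17642 - 14983))/67884 = (-16195 + 2659)*(1/67884) = -13536*1/67884 = -1128/5657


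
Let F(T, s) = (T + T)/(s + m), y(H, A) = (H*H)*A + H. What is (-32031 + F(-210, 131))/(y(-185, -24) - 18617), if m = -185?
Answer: 288209/7561818 ≈ 0.038114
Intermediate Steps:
y(H, A) = H + A*H² (y(H, A) = H²*A + H = A*H² + H = H + A*H²)
F(T, s) = 2*T/(-185 + s) (F(T, s) = (T + T)/(s - 185) = (2*T)/(-185 + s) = 2*T/(-185 + s))
(-32031 + F(-210, 131))/(y(-185, -24) - 18617) = (-32031 + 2*(-210)/(-185 + 131))/(-185*(1 - 24*(-185)) - 18617) = (-32031 + 2*(-210)/(-54))/(-185*(1 + 4440) - 18617) = (-32031 + 2*(-210)*(-1/54))/(-185*4441 - 18617) = (-32031 + 70/9)/(-821585 - 18617) = -288209/9/(-840202) = -288209/9*(-1/840202) = 288209/7561818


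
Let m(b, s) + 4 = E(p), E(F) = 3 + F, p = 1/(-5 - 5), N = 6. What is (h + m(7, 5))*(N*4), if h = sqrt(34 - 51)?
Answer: -132/5 + 24*I*sqrt(17) ≈ -26.4 + 98.955*I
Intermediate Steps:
p = -1/10 (p = 1/(-10) = -1/10 ≈ -0.10000)
h = I*sqrt(17) (h = sqrt(-17) = I*sqrt(17) ≈ 4.1231*I)
m(b, s) = -11/10 (m(b, s) = -4 + (3 - 1/10) = -4 + 29/10 = -11/10)
(h + m(7, 5))*(N*4) = (I*sqrt(17) - 11/10)*(6*4) = (-11/10 + I*sqrt(17))*24 = -132/5 + 24*I*sqrt(17)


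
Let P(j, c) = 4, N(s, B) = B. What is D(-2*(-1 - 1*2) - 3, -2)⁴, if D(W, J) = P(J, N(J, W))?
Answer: 256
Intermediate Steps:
D(W, J) = 4
D(-2*(-1 - 1*2) - 3, -2)⁴ = 4⁴ = 256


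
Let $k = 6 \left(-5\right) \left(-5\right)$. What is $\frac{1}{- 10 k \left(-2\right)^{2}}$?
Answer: $- \frac{1}{6000} \approx -0.00016667$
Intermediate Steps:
$k = 150$ ($k = \left(-30\right) \left(-5\right) = 150$)
$\frac{1}{- 10 k \left(-2\right)^{2}} = \frac{1}{\left(-10\right) 150 \left(-2\right)^{2}} = \frac{1}{\left(-1500\right) 4} = \frac{1}{-6000} = - \frac{1}{6000}$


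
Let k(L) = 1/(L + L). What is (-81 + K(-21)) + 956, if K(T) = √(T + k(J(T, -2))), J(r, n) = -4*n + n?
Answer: 875 + I*√753/6 ≈ 875.0 + 4.5735*I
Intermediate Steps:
J(r, n) = -3*n
k(L) = 1/(2*L)
K(T) = √(1/12 + T) (K(T) = √(T + 1/(2*((-3*(-2))))) = √(T + (½)/6) = √(T + (½)*(⅙)) = √(T + 1/12) = √(1/12 + T))
(-81 + K(-21)) + 956 = (-81 + √(3 + 36*(-21))/6) + 956 = (-81 + √(3 - 756)/6) + 956 = (-81 + √(-753)/6) + 956 = (-81 + (I*√753)/6) + 956 = (-81 + I*√753/6) + 956 = 875 + I*√753/6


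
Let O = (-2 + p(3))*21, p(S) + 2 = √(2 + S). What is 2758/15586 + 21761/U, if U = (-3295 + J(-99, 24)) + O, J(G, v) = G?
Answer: -573133308353/94250716247 - 456981*√5/12094279 ≈ -6.1654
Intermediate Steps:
p(S) = -2 + √(2 + S)
O = -84 + 21*√5 (O = (-2 + (-2 + √(2 + 3)))*21 = (-2 + (-2 + √5))*21 = (-4 + √5)*21 = -84 + 21*√5 ≈ -37.043)
U = -3478 + 21*√5 (U = (-3295 - 99) + (-84 + 21*√5) = -3394 + (-84 + 21*√5) = -3478 + 21*√5 ≈ -3431.0)
2758/15586 + 21761/U = 2758/15586 + 21761/(-3478 + 21*√5) = 2758*(1/15586) + 21761/(-3478 + 21*√5) = 1379/7793 + 21761/(-3478 + 21*√5)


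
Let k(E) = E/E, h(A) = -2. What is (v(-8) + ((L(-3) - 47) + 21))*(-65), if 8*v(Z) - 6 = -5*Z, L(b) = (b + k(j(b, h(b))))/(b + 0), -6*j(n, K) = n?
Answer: 15275/12 ≈ 1272.9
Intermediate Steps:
j(n, K) = -n/6
k(E) = 1
L(b) = (1 + b)/b (L(b) = (b + 1)/(b + 0) = (1 + b)/b)
v(Z) = ¾ - 5*Z/8 (v(Z) = ¾ + (-5*Z)/8 = ¾ - 5*Z/8)
(v(-8) + ((L(-3) - 47) + 21))*(-65) = ((¾ - 5/8*(-8)) + (((1 - 3)/(-3) - 47) + 21))*(-65) = ((¾ + 5) + ((-⅓*(-2) - 47) + 21))*(-65) = (23/4 + ((⅔ - 47) + 21))*(-65) = (23/4 + (-139/3 + 21))*(-65) = (23/4 - 76/3)*(-65) = -235/12*(-65) = 15275/12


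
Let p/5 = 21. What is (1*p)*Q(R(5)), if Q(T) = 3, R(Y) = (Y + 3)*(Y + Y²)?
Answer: 315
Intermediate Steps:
R(Y) = (3 + Y)*(Y + Y²)
p = 105 (p = 5*21 = 105)
(1*p)*Q(R(5)) = (1*105)*3 = 105*3 = 315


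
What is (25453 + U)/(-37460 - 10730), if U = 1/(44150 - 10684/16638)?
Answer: -9348339872443/17699151300520 ≈ -0.52818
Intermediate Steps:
U = 8319/367278508 (U = 1/(44150 - 10684*1/16638) = 1/(44150 - 5342/8319) = 1/(367278508/8319) = 8319/367278508 ≈ 2.2650e-5)
(25453 + U)/(-37460 - 10730) = (25453 + 8319/367278508)/(-37460 - 10730) = (9348339872443/367278508)/(-48190) = (9348339872443/367278508)*(-1/48190) = -9348339872443/17699151300520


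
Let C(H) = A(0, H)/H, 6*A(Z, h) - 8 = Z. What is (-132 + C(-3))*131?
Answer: -156152/9 ≈ -17350.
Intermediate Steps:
A(Z, h) = 4/3 + Z/6
C(H) = 4/(3*H) (C(H) = (4/3 + (⅙)*0)/H = (4/3 + 0)/H = 4/(3*H))
(-132 + C(-3))*131 = (-132 + (4/3)/(-3))*131 = (-132 + (4/3)*(-⅓))*131 = (-132 - 4/9)*131 = -1192/9*131 = -156152/9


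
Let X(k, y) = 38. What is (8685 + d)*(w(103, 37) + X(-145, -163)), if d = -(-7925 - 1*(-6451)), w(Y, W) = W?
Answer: 761925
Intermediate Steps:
d = 1474 (d = -(-7925 + 6451) = -1*(-1474) = 1474)
(8685 + d)*(w(103, 37) + X(-145, -163)) = (8685 + 1474)*(37 + 38) = 10159*75 = 761925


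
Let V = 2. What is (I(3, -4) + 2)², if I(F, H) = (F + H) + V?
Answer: 9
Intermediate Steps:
I(F, H) = 2 + F + H (I(F, H) = (F + H) + 2 = 2 + F + H)
(I(3, -4) + 2)² = ((2 + 3 - 4) + 2)² = (1 + 2)² = 3² = 9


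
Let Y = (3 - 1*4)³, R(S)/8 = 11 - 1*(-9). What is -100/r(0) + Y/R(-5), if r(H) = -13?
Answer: 15987/2080 ≈ 7.6861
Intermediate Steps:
R(S) = 160 (R(S) = 8*(11 - 1*(-9)) = 8*(11 + 9) = 8*20 = 160)
Y = -1 (Y = (3 - 4)³ = (-1)³ = -1)
-100/r(0) + Y/R(-5) = -100/(-13) - 1/160 = -100*(-1/13) - 1*1/160 = 100/13 - 1/160 = 15987/2080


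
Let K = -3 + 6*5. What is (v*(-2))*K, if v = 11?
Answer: -594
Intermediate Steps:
K = 27 (K = -3 + 30 = 27)
(v*(-2))*K = (11*(-2))*27 = -22*27 = -594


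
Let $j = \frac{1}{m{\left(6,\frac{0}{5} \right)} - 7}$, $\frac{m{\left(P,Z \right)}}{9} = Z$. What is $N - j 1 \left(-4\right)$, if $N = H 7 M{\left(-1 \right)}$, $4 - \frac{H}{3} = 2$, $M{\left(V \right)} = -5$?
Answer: $- \frac{1474}{7} \approx -210.57$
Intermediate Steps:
$m{\left(P,Z \right)} = 9 Z$
$H = 6$ ($H = 12 - 6 = 6$)
$j = - \frac{1}{7}$ ($j = \frac{1}{9 \cdot \frac{0}{5} - 7} = \frac{1}{9 \cdot 0 \cdot \frac{1}{5} - 7} = \frac{1}{9 \cdot 0 - 7} = \frac{1}{0 - 7} = \frac{1}{-7} = - \frac{1}{7} \approx -0.14286$)
$N = -210$ ($N = 6 \cdot 7 \left(-5\right) = 42 \left(-5\right) = -210$)
$N - j 1 \left(-4\right) = -210 - \left(- \frac{1}{7}\right) 1 \left(-4\right) = -210 - \left(- \frac{1}{7}\right) \left(-4\right) = -210 - \frac{4}{7} = - \frac{1474}{7}$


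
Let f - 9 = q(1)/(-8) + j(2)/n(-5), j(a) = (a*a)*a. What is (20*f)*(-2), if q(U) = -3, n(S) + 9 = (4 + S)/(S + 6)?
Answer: -343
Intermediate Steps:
n(S) = -9 + (4 + S)/(6 + S) (n(S) = -9 + (4 + S)/(S + 6) = -9 + (4 + S)/(6 + S))
j(a) = a³ (j(a) = a²*a = a³)
f = 343/40 (f = 9 + (-3/(-8) + 2³/((2*(-25 - 4*(-5))/(6 - 5)))) = 9 + (-3*(-⅛) + 8/((2*(-25 + 20)/1))) = 9 + (3/8 + 8/((2*1*(-5)))) = 9 + (3/8 + 8/(-10)) = 9 + (3/8 + 8*(-⅒)) = 9 + (3/8 - ⅘) = 9 - 17/40 = 343/40 ≈ 8.5750)
(20*f)*(-2) = (20*(343/40))*(-2) = (343/2)*(-2) = -343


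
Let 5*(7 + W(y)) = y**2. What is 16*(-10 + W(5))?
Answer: -192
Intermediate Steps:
W(y) = -7 + y**2/5
16*(-10 + W(5)) = 16*(-10 + (-7 + (1/5)*5**2)) = 16*(-10 + (-7 + (1/5)*25)) = 16*(-10 + (-7 + 5)) = 16*(-10 - 2) = 16*(-12) = -192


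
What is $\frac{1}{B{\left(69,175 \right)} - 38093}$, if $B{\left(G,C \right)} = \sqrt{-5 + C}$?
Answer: $- \frac{38093}{1451076479} - \frac{\sqrt{170}}{1451076479} \approx -2.6261 \cdot 10^{-5}$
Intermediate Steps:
$\frac{1}{B{\left(69,175 \right)} - 38093} = \frac{1}{\sqrt{-5 + 175} - 38093} = \frac{1}{\sqrt{170} - 38093} = \frac{1}{-38093 + \sqrt{170}}$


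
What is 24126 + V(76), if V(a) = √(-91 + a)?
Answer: 24126 + I*√15 ≈ 24126.0 + 3.873*I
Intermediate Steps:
24126 + V(76) = 24126 + √(-91 + 76) = 24126 + √(-15) = 24126 + I*√15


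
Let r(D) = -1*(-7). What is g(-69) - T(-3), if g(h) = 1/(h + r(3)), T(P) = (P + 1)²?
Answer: -249/62 ≈ -4.0161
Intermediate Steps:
r(D) = 7
T(P) = (1 + P)²
g(h) = 1/(7 + h) (g(h) = 1/(h + 7) = 1/(7 + h))
g(-69) - T(-3) = 1/(7 - 69) - (1 - 3)² = 1/(-62) - 1*(-2)² = -1/62 - 1*4 = -1/62 - 4 = -249/62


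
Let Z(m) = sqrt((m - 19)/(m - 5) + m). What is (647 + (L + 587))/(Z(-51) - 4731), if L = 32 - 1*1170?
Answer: -1816704/89529643 - 192*I*sqrt(199)/89529643 ≈ -0.020292 - 3.0252e-5*I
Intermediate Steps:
Z(m) = sqrt(m + (-19 + m)/(-5 + m)) (Z(m) = sqrt((-19 + m)/(-5 + m) + m) = sqrt(m + (-19 + m)/(-5 + m)))
L = -1138 (L = 32 - 1170 = -1138)
(647 + (L + 587))/(Z(-51) - 4731) = (647 + (-1138 + 587))/(sqrt((-19 - 51 - 51*(-5 - 51))/(-5 - 51)) - 4731) = (647 - 551)/(sqrt((-19 - 51 - 51*(-56))/(-56)) - 4731) = 96/(sqrt(-(-19 - 51 + 2856)/56) - 4731) = 96/(sqrt(-1/56*2786) - 4731) = 96/(sqrt(-199/4) - 4731) = 96/(I*sqrt(199)/2 - 4731) = 96/(-4731 + I*sqrt(199)/2)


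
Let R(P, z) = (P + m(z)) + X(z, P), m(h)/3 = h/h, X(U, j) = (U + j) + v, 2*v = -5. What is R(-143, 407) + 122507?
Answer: 245257/2 ≈ 1.2263e+5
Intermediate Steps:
v = -5/2 (v = (½)*(-5) = -5/2 ≈ -2.5000)
X(U, j) = -5/2 + U + j (X(U, j) = (U + j) - 5/2 = -5/2 + U + j)
m(h) = 3 (m(h) = 3*(h/h) = 3*1 = 3)
R(P, z) = ½ + z + 2*P (R(P, z) = (P + 3) + (-5/2 + z + P) = (3 + P) + (-5/2 + P + z) = ½ + z + 2*P)
R(-143, 407) + 122507 = (½ + 407 + 2*(-143)) + 122507 = (½ + 407 - 286) + 122507 = 243/2 + 122507 = 245257/2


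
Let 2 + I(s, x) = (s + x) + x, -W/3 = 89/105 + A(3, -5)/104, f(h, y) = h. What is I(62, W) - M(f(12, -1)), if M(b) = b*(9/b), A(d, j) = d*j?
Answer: 85139/1820 ≈ 46.780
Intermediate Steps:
W = -7681/3640 (W = -3*(89/105 + (3*(-5))/104) = -3*(89*(1/105) - 15*1/104) = -3*(89/105 - 15/104) = -3*7681/10920 = -7681/3640 ≈ -2.1102)
I(s, x) = -2 + s + 2*x (I(s, x) = -2 + ((s + x) + x) = -2 + (s + 2*x) = -2 + s + 2*x)
M(b) = 9
I(62, W) - M(f(12, -1)) = (-2 + 62 + 2*(-7681/3640)) - 1*9 = (-2 + 62 - 7681/1820) - 9 = 101519/1820 - 9 = 85139/1820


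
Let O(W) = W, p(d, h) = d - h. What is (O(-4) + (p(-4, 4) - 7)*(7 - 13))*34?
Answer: 2924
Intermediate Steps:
(O(-4) + (p(-4, 4) - 7)*(7 - 13))*34 = (-4 + ((-4 - 1*4) - 7)*(7 - 13))*34 = (-4 + ((-4 - 4) - 7)*(-6))*34 = (-4 + (-8 - 7)*(-6))*34 = (-4 - 15*(-6))*34 = (-4 + 90)*34 = 86*34 = 2924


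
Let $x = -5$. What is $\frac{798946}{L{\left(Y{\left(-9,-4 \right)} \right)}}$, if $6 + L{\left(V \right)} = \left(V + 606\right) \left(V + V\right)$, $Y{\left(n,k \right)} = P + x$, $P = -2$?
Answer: $- \frac{399473}{4196} \approx -95.203$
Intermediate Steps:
$Y{\left(n,k \right)} = -7$ ($Y{\left(n,k \right)} = -2 - 5 = -7$)
$L{\left(V \right)} = -6 + 2 V \left(606 + V\right)$ ($L{\left(V \right)} = -6 + \left(V + 606\right) \left(V + V\right) = -6 + \left(606 + V\right) 2 V = -6 + 2 V \left(606 + V\right)$)
$\frac{798946}{L{\left(Y{\left(-9,-4 \right)} \right)}} = \frac{798946}{-6 + 2 \left(-7\right)^{2} + 1212 \left(-7\right)} = \frac{798946}{-6 + 2 \cdot 49 - 8484} = \frac{798946}{-6 + 98 - 8484} = \frac{798946}{-8392} = 798946 \left(- \frac{1}{8392}\right) = - \frac{399473}{4196}$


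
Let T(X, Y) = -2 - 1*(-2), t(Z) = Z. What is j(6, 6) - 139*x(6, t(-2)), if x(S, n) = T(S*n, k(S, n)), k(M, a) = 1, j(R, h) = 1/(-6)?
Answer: -1/6 ≈ -0.16667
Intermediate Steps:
j(R, h) = -1/6 (j(R, h) = 1*(-1/6) = -1/6)
T(X, Y) = 0 (T(X, Y) = -2 + 2 = 0)
x(S, n) = 0
j(6, 6) - 139*x(6, t(-2)) = -1/6 - 139*0 = -1/6 + 0 = -1/6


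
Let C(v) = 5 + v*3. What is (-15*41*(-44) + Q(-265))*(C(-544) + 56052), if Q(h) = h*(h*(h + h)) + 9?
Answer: -2024184450925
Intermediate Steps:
Q(h) = 9 + 2*h**3 (Q(h) = h*(h*(2*h)) + 9 = h*(2*h**2) + 9 = 2*h**3 + 9 = 9 + 2*h**3)
C(v) = 5 + 3*v
(-15*41*(-44) + Q(-265))*(C(-544) + 56052) = (-15*41*(-44) + (9 + 2*(-265)**3))*((5 + 3*(-544)) + 56052) = (-615*(-44) + (9 + 2*(-18609625)))*((5 - 1632) + 56052) = (27060 + (9 - 37219250))*(-1627 + 56052) = (27060 - 37219241)*54425 = -37192181*54425 = -2024184450925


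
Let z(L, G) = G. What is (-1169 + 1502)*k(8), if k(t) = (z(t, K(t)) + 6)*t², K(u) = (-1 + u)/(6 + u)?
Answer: 138528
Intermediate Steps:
K(u) = (-1 + u)/(6 + u)
k(t) = t²*(6 + (-1 + t)/(6 + t)) (k(t) = ((-1 + t)/(6 + t) + 6)*t² = (6 + (-1 + t)/(6 + t))*t² = t²*(6 + (-1 + t)/(6 + t)))
(-1169 + 1502)*k(8) = (-1169 + 1502)*(7*8²*(5 + 8)/(6 + 8)) = 333*(7*64*13/14) = 333*(7*64*(1/14)*13) = 333*416 = 138528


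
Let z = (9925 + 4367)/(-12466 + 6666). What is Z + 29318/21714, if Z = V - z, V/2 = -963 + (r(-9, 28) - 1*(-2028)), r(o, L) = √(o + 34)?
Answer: 33749318611/15742650 ≈ 2143.8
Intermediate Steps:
r(o, L) = √(34 + o)
V = 2140 (V = 2*(-963 + (√(34 - 9) - 1*(-2028))) = 2*(-963 + (√25 + 2028)) = 2*(-963 + (5 + 2028)) = 2*(-963 + 2033) = 2*1070 = 2140)
z = -3573/1450 (z = 14292/(-5800) = 14292*(-1/5800) = -3573/1450 ≈ -2.4641)
Z = 3106573/1450 (Z = 2140 - 1*(-3573/1450) = 2140 + 3573/1450 = 3106573/1450 ≈ 2142.5)
Z + 29318/21714 = 3106573/1450 + 29318/21714 = 3106573/1450 + 29318*(1/21714) = 3106573/1450 + 14659/10857 = 33749318611/15742650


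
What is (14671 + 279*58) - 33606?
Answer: -2753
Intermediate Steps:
(14671 + 279*58) - 33606 = (14671 + 16182) - 33606 = 30853 - 33606 = -2753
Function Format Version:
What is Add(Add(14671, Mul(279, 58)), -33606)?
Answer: -2753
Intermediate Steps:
Add(Add(14671, Mul(279, 58)), -33606) = Add(Add(14671, 16182), -33606) = Add(30853, -33606) = -2753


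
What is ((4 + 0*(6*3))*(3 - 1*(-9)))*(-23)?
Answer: -1104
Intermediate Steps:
((4 + 0*(6*3))*(3 - 1*(-9)))*(-23) = ((4 + 0*18)*(3 + 9))*(-23) = ((4 + 0)*12)*(-23) = (4*12)*(-23) = 48*(-23) = -1104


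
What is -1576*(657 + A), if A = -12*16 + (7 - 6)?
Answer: -734416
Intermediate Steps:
A = -191 (A = -192 + 1 = -191)
-1576*(657 + A) = -1576*(657 - 191) = -1576*466 = -734416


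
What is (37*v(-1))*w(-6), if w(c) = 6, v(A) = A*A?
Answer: 222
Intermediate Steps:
v(A) = A²
(37*v(-1))*w(-6) = (37*(-1)²)*6 = (37*1)*6 = 37*6 = 222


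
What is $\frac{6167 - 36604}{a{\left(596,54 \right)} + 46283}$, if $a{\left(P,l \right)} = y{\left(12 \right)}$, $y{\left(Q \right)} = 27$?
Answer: $- \frac{2767}{4210} \approx -0.65724$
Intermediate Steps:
$a{\left(P,l \right)} = 27$
$\frac{6167 - 36604}{a{\left(596,54 \right)} + 46283} = \frac{6167 - 36604}{27 + 46283} = - \frac{30437}{46310} = \left(-30437\right) \frac{1}{46310} = - \frac{2767}{4210}$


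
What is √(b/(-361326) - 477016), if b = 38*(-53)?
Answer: I*√317742491395887/25809 ≈ 690.66*I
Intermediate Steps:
b = -2014
√(b/(-361326) - 477016) = √(-2014/(-361326) - 477016) = √(-2014*(-1/361326) - 477016) = √(1007/180663 - 477016) = √(-86179140601/180663) = I*√317742491395887/25809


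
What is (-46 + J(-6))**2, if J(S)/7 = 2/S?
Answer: 21025/9 ≈ 2336.1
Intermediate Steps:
J(S) = 14/S (J(S) = 7*(2/S) = 14/S)
(-46 + J(-6))**2 = (-46 + 14/(-6))**2 = (-46 + 14*(-1/6))**2 = (-46 - 7/3)**2 = (-145/3)**2 = 21025/9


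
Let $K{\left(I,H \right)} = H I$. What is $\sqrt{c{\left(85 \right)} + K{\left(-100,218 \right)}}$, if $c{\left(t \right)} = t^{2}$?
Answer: $5 i \sqrt{583} \approx 120.73 i$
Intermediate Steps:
$\sqrt{c{\left(85 \right)} + K{\left(-100,218 \right)}} = \sqrt{85^{2} + 218 \left(-100\right)} = \sqrt{7225 - 21800} = \sqrt{-14575} = 5 i \sqrt{583}$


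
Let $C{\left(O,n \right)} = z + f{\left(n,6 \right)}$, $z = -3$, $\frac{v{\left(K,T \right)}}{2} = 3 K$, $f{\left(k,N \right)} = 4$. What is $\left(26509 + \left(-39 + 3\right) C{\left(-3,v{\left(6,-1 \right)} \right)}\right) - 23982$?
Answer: $2491$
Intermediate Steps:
$v{\left(K,T \right)} = 6 K$ ($v{\left(K,T \right)} = 2 \cdot 3 K = 6 K$)
$C{\left(O,n \right)} = 1$ ($C{\left(O,n \right)} = -3 + 4 = 1$)
$\left(26509 + \left(-39 + 3\right) C{\left(-3,v{\left(6,-1 \right)} \right)}\right) - 23982 = \left(26509 + \left(-39 + 3\right) 1\right) - 23982 = \left(26509 - 36\right) - 23982 = 26473 - 23982 = 2491$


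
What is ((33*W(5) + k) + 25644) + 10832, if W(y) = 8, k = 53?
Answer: 36793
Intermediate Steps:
((33*W(5) + k) + 25644) + 10832 = ((33*8 + 53) + 25644) + 10832 = ((264 + 53) + 25644) + 10832 = (317 + 25644) + 10832 = 25961 + 10832 = 36793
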